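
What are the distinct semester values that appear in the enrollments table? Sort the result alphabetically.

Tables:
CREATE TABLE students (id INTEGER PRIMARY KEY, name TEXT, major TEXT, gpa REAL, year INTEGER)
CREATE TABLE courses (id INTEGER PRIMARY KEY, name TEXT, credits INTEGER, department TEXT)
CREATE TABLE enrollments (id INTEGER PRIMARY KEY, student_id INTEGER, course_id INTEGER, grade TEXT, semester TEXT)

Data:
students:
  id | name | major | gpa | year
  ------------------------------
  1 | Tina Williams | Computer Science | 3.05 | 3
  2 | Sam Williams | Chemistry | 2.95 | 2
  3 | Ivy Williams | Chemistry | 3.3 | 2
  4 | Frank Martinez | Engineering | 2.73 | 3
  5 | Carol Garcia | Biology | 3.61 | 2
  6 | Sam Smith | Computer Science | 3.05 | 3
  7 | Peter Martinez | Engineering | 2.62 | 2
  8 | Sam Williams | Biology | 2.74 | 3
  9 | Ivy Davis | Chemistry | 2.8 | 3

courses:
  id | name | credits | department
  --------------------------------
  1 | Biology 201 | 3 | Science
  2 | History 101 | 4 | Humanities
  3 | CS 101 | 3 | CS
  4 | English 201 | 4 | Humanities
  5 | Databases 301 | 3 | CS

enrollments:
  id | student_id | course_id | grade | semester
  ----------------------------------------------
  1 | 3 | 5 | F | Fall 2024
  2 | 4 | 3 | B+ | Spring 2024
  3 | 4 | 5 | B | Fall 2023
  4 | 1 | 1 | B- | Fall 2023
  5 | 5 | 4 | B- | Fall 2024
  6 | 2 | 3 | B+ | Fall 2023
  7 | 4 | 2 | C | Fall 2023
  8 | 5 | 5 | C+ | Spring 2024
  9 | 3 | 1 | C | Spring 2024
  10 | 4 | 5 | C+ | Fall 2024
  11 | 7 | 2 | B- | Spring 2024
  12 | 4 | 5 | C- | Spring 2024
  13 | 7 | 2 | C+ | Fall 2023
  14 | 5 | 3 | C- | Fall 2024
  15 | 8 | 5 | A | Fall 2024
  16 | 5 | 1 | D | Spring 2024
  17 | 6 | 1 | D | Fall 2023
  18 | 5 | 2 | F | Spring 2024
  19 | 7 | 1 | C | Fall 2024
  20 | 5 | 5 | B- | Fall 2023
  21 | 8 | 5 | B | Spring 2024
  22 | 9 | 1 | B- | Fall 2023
SELECT DISTINCT semester FROM enrollments ORDER BY semester

Execution result:
semester
Fall 2023
Fall 2024
Spring 2024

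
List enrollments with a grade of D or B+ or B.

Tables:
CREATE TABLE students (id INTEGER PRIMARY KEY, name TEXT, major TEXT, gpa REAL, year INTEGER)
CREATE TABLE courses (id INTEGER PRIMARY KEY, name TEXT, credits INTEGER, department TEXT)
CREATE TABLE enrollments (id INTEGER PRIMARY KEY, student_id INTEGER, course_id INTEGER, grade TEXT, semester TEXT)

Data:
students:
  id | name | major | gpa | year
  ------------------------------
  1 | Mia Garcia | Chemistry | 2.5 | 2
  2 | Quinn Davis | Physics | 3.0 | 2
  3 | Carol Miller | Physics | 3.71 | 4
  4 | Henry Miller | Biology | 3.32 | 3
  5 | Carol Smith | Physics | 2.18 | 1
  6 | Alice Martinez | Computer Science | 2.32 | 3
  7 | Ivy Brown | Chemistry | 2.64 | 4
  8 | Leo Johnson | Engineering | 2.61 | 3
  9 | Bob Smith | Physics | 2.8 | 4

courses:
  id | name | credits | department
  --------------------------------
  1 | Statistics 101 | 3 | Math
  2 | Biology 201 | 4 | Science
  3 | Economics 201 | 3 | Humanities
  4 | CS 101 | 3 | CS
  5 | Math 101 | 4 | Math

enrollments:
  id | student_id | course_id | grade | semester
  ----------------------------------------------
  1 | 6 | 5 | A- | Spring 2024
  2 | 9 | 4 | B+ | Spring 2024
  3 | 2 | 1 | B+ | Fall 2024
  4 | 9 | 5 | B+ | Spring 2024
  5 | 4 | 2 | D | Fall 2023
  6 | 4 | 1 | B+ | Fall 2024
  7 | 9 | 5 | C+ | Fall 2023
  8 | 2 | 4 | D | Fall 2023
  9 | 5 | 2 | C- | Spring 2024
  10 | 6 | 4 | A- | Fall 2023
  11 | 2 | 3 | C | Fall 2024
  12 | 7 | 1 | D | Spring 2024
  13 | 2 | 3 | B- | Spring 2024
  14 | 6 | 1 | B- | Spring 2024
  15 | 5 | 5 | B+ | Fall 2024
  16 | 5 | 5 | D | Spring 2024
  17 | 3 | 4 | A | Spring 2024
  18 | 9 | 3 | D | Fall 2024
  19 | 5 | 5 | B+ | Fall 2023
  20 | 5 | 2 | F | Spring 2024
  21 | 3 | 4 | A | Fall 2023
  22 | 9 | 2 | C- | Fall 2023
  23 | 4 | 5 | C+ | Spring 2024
SELECT id, grade FROM enrollments WHERE grade IN ('D', 'B+', 'B')

Execution result:
id | grade
2 | B+
3 | B+
4 | B+
5 | D
6 | B+
8 | D
12 | D
15 | B+
16 | D
18 | D
19 | B+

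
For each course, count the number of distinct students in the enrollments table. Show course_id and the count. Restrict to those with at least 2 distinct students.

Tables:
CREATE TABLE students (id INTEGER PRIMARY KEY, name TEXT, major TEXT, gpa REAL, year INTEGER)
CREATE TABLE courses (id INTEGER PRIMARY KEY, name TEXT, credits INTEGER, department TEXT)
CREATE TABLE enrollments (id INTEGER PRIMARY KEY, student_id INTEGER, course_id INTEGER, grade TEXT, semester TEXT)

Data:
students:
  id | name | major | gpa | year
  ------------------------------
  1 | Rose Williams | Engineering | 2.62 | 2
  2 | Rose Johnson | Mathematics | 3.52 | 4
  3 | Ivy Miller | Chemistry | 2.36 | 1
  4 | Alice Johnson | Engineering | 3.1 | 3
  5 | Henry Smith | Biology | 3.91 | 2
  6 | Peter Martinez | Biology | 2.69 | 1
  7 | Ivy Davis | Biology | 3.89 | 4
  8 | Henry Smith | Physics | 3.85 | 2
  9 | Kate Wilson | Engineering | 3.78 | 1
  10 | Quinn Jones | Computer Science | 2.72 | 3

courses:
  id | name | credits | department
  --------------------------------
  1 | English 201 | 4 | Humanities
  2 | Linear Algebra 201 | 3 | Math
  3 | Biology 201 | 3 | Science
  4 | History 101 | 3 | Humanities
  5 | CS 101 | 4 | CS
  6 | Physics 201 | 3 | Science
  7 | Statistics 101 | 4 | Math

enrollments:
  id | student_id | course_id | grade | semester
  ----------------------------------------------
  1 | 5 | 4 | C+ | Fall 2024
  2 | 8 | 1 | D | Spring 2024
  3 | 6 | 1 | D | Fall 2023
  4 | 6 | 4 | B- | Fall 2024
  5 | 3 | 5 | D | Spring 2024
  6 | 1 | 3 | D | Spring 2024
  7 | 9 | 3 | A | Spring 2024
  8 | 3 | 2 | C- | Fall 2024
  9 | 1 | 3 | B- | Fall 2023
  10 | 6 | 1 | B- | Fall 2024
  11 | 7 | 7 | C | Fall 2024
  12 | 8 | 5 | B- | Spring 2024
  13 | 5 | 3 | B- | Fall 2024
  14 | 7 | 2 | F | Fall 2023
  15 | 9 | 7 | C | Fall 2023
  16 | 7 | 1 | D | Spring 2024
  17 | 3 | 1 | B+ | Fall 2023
SELECT course_id, COUNT(DISTINCT student_id) AS distinct_student_count FROM enrollments GROUP BY course_id HAVING COUNT(DISTINCT student_id) >= 2

Execution result:
course_id | distinct_student_count
1 | 4
2 | 2
3 | 3
4 | 2
5 | 2
7 | 2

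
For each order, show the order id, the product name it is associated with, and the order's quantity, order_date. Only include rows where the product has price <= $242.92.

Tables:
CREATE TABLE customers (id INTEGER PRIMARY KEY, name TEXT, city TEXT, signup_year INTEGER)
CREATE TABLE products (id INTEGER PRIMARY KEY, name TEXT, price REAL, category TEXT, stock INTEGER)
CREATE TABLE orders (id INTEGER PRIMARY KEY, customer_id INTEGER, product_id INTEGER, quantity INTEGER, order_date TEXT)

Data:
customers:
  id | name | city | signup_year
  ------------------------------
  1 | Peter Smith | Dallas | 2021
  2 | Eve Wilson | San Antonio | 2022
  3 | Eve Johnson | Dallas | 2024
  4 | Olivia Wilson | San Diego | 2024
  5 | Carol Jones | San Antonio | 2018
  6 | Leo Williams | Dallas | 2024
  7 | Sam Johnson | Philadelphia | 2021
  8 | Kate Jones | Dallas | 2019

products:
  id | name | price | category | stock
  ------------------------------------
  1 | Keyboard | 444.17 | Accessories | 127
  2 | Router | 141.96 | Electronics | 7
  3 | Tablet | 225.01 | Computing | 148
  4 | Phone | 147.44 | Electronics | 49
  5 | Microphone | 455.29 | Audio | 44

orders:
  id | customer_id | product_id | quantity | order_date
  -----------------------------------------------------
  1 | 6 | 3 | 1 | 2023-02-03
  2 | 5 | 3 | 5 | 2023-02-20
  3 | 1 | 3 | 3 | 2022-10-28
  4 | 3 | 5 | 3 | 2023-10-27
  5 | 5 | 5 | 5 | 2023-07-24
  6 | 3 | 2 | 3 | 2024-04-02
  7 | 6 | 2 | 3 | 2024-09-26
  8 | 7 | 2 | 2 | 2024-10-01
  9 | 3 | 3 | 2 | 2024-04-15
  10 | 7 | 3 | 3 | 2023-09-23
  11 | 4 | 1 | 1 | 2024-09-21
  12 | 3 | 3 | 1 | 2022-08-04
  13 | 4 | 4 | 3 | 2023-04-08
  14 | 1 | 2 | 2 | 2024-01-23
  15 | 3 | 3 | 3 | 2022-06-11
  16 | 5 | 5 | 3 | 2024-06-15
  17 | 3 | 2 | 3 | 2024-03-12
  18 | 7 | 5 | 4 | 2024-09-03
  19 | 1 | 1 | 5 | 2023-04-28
SELECT c.id, p.name AS product, c.quantity, c.order_date FROM orders c JOIN products p ON c.product_id = p.id WHERE p.price <= 242.92

Execution result:
id | product | quantity | order_date
1 | Tablet | 1 | 2023-02-03
2 | Tablet | 5 | 2023-02-20
3 | Tablet | 3 | 2022-10-28
6 | Router | 3 | 2024-04-02
7 | Router | 3 | 2024-09-26
8 | Router | 2 | 2024-10-01
9 | Tablet | 2 | 2024-04-15
10 | Tablet | 3 | 2023-09-23
12 | Tablet | 1 | 2022-08-04
13 | Phone | 3 | 2023-04-08
14 | Router | 2 | 2024-01-23
15 | Tablet | 3 | 2022-06-11
17 | Router | 3 | 2024-03-12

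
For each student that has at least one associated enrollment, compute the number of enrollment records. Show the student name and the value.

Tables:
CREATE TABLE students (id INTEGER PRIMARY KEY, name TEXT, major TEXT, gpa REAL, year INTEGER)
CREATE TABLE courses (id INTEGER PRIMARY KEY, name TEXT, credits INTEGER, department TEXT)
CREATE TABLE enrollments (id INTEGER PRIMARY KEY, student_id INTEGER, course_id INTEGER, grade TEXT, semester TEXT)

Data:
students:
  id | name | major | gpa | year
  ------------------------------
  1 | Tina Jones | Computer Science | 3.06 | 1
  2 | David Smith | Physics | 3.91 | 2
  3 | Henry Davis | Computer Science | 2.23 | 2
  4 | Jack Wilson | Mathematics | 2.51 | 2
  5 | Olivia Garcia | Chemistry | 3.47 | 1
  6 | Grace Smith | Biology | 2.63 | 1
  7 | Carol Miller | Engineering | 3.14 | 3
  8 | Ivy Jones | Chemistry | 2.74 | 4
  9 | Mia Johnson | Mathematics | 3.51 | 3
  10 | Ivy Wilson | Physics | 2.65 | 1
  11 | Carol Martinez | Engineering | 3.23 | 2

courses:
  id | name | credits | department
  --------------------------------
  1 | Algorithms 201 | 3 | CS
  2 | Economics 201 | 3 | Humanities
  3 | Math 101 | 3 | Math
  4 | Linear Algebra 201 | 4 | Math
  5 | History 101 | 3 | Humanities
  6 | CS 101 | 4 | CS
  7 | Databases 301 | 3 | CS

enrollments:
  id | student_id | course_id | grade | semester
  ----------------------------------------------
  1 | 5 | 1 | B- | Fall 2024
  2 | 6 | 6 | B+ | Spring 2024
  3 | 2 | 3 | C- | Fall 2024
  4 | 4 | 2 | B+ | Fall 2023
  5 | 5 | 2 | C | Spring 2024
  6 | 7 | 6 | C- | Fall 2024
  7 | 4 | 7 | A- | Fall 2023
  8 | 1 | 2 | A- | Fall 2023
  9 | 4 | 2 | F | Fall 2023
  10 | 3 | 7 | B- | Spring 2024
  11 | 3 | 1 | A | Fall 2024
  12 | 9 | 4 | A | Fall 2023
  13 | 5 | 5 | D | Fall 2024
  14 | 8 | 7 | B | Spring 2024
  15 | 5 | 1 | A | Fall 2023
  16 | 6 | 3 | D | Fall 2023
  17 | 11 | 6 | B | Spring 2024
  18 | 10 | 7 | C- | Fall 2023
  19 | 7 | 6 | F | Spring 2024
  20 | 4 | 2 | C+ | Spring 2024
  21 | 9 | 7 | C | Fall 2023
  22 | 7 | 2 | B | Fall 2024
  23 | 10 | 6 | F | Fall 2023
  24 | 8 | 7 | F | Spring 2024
SELECT p.name, COUNT(*) AS n FROM enrollments c JOIN students p ON c.student_id = p.id GROUP BY p.id, p.name

Execution result:
name | n
Tina Jones | 1
David Smith | 1
Henry Davis | 2
Jack Wilson | 4
Olivia Garcia | 4
Grace Smith | 2
Carol Miller | 3
Ivy Jones | 2
Mia Johnson | 2
Ivy Wilson | 2
Carol Martinez | 1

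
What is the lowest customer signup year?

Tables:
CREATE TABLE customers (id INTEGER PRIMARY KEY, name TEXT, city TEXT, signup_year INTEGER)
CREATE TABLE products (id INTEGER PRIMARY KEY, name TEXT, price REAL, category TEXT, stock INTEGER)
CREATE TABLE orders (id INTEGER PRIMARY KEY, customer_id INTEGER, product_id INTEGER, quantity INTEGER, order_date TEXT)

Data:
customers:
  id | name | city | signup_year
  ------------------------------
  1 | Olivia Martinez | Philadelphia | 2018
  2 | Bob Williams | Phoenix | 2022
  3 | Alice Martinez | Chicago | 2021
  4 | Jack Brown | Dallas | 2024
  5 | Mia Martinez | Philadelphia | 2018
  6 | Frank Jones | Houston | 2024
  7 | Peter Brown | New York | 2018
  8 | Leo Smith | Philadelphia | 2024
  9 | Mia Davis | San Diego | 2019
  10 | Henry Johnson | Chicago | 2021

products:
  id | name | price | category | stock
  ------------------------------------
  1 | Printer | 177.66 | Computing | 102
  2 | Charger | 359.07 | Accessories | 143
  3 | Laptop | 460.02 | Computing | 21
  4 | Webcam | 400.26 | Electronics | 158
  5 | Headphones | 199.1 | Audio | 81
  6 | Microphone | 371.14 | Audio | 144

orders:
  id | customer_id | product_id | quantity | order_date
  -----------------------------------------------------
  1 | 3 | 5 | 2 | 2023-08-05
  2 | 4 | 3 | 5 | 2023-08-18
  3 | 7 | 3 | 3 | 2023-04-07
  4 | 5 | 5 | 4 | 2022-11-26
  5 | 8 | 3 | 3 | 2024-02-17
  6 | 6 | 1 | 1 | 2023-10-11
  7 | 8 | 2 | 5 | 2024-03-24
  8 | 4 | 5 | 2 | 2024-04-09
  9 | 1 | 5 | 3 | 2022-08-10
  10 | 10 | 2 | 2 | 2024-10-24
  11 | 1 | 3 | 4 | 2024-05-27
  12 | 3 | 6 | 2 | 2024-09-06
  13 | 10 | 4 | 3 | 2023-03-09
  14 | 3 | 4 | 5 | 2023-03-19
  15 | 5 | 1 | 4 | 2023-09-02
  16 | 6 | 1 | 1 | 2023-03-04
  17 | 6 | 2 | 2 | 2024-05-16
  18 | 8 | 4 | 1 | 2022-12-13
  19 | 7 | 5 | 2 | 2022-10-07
SELECT MIN(signup_year) FROM customers

Execution result:
2018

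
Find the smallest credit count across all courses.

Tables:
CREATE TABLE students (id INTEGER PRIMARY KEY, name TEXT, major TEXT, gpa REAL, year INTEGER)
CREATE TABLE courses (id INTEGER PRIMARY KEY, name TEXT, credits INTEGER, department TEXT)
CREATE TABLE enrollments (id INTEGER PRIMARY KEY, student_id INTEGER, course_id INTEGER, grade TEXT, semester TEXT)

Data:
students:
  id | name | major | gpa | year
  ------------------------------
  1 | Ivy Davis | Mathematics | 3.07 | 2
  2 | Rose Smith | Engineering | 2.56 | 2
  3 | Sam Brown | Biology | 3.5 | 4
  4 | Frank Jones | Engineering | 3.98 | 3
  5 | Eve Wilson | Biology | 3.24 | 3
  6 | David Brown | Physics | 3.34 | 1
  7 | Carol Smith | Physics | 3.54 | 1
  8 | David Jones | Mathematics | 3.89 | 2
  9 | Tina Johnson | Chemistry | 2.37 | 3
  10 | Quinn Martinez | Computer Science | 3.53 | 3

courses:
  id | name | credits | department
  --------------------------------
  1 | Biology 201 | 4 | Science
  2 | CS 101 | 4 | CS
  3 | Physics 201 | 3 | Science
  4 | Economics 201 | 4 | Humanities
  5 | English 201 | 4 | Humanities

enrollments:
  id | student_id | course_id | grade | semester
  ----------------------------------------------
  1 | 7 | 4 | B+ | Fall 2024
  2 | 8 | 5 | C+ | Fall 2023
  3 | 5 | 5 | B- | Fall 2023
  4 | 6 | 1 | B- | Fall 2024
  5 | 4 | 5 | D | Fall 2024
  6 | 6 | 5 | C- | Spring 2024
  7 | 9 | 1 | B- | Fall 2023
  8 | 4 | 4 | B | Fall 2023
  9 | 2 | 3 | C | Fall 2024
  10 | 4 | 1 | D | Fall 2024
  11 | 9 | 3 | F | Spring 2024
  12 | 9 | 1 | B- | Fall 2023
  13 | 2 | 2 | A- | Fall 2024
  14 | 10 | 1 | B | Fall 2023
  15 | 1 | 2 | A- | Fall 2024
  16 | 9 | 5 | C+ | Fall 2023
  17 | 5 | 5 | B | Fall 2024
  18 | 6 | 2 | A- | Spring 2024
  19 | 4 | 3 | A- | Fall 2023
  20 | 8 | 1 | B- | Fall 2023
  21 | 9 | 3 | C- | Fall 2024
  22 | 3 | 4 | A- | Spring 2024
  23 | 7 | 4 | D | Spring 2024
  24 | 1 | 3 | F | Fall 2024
SELECT MIN(credits) FROM courses

Execution result:
3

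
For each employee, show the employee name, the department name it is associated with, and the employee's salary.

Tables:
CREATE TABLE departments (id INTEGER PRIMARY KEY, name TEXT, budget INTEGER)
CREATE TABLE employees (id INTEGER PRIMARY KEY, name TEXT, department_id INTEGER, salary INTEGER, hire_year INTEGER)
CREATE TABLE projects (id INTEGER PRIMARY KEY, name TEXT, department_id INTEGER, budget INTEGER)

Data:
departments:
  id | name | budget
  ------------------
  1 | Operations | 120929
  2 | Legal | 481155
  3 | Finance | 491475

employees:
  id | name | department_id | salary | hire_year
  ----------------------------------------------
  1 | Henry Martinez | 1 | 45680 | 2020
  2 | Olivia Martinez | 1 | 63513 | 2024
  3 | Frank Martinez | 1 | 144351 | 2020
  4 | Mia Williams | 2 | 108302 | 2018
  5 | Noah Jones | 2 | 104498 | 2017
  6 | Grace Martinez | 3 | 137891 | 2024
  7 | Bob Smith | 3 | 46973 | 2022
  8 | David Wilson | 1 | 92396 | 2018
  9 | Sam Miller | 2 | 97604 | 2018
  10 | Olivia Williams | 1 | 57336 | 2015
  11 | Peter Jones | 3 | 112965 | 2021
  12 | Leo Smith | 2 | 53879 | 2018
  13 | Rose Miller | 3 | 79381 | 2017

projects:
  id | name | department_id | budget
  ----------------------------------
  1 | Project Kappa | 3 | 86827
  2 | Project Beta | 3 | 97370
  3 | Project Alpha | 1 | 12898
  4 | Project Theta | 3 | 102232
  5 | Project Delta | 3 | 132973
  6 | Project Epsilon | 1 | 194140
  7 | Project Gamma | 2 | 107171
SELECT c.name, p.name AS department, c.salary FROM employees c JOIN departments p ON c.department_id = p.id

Execution result:
name | department | salary
Henry Martinez | Operations | 45680
Olivia Martinez | Operations | 63513
Frank Martinez | Operations | 144351
Mia Williams | Legal | 108302
Noah Jones | Legal | 104498
Grace Martinez | Finance | 137891
Bob Smith | Finance | 46973
David Wilson | Operations | 92396
Sam Miller | Legal | 97604
Olivia Williams | Operations | 57336
Peter Jones | Finance | 112965
Leo Smith | Legal | 53879
Rose Miller | Finance | 79381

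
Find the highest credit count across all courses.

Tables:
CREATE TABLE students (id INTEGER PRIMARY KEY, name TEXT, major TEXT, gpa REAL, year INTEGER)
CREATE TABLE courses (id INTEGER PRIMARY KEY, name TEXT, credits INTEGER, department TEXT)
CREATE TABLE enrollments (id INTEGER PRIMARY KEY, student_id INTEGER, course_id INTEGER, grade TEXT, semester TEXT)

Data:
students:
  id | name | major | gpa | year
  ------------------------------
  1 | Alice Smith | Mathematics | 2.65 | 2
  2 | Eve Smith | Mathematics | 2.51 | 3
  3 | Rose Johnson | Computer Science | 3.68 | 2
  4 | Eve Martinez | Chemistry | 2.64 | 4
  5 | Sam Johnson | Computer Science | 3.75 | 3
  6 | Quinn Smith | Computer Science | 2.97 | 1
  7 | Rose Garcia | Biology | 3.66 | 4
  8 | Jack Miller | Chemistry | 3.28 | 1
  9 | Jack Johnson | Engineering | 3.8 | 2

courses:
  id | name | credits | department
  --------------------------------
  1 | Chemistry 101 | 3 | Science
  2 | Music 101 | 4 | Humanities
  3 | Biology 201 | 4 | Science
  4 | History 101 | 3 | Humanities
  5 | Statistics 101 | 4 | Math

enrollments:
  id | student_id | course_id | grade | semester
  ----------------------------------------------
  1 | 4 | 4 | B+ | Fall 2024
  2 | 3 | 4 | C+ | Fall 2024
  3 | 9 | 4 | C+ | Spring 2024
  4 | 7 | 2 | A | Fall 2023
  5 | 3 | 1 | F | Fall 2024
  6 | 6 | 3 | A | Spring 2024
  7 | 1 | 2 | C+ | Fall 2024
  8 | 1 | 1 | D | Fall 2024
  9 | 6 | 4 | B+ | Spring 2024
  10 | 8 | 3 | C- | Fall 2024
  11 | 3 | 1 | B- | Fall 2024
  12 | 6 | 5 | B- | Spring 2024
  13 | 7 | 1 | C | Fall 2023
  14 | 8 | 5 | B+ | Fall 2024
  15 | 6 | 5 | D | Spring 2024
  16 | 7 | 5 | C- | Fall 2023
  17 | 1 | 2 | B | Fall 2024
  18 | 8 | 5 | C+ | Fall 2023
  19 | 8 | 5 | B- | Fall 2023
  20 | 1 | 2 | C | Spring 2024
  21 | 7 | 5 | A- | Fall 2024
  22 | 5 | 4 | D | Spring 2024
SELECT MAX(credits) FROM courses

Execution result:
4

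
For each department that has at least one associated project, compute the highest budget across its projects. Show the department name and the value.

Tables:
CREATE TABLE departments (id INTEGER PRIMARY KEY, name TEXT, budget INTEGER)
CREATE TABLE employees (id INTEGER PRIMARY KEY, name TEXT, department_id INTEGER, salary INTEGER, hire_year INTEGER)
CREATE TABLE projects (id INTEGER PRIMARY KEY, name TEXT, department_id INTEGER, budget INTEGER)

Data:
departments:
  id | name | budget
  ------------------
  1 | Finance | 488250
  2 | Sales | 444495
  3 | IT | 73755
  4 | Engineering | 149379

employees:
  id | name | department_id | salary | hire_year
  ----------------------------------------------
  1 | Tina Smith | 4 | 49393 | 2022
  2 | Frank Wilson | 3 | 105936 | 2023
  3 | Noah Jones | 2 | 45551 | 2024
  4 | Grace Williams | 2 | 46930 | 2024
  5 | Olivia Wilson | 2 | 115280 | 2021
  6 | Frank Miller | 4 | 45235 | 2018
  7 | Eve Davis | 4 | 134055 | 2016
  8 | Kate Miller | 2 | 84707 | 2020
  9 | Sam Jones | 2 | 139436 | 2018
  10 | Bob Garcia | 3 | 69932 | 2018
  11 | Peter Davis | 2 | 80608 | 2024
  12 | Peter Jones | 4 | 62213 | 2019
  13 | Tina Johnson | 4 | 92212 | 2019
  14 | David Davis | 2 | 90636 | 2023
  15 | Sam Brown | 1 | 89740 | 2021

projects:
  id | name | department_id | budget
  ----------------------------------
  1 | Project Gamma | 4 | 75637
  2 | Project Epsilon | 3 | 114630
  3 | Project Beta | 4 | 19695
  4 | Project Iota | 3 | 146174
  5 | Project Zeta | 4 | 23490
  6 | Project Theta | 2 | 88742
SELECT p.name, MAX(c.budget) AS max_budget FROM projects c JOIN departments p ON c.department_id = p.id GROUP BY p.id, p.name

Execution result:
name | max_budget
Sales | 88742
IT | 146174
Engineering | 75637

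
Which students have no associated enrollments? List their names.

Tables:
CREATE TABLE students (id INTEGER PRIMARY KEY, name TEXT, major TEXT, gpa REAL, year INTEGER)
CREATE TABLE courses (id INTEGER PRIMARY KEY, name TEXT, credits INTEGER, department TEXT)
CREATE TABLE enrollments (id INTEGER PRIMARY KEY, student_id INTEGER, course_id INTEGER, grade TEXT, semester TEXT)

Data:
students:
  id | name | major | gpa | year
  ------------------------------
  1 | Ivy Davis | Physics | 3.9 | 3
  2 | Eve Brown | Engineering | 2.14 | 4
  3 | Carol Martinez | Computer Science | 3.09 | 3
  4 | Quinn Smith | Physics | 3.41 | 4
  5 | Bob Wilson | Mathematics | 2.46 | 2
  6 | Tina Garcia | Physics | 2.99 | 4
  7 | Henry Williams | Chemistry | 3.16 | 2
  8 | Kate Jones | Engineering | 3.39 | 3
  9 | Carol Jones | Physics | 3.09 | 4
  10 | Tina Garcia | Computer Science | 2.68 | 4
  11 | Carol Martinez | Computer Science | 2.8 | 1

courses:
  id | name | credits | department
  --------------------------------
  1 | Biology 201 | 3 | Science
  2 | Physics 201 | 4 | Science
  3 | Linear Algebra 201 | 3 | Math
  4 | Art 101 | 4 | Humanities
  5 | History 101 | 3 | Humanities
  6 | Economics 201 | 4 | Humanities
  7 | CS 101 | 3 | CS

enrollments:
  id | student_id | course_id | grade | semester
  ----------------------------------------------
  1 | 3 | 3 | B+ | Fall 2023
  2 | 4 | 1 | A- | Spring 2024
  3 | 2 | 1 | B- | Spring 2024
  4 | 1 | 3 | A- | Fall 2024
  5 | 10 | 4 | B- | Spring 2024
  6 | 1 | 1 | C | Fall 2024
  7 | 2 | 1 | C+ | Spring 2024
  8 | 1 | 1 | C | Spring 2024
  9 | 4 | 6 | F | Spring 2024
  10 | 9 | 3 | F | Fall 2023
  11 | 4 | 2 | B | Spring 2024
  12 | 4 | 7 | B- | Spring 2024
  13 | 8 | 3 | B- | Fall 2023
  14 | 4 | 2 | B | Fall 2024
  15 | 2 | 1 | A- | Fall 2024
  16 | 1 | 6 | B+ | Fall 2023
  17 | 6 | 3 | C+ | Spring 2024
SELECT p.name FROM students p LEFT JOIN enrollments c ON c.student_id = p.id WHERE c.id IS NULL

Execution result:
name
Bob Wilson
Henry Williams
Carol Martinez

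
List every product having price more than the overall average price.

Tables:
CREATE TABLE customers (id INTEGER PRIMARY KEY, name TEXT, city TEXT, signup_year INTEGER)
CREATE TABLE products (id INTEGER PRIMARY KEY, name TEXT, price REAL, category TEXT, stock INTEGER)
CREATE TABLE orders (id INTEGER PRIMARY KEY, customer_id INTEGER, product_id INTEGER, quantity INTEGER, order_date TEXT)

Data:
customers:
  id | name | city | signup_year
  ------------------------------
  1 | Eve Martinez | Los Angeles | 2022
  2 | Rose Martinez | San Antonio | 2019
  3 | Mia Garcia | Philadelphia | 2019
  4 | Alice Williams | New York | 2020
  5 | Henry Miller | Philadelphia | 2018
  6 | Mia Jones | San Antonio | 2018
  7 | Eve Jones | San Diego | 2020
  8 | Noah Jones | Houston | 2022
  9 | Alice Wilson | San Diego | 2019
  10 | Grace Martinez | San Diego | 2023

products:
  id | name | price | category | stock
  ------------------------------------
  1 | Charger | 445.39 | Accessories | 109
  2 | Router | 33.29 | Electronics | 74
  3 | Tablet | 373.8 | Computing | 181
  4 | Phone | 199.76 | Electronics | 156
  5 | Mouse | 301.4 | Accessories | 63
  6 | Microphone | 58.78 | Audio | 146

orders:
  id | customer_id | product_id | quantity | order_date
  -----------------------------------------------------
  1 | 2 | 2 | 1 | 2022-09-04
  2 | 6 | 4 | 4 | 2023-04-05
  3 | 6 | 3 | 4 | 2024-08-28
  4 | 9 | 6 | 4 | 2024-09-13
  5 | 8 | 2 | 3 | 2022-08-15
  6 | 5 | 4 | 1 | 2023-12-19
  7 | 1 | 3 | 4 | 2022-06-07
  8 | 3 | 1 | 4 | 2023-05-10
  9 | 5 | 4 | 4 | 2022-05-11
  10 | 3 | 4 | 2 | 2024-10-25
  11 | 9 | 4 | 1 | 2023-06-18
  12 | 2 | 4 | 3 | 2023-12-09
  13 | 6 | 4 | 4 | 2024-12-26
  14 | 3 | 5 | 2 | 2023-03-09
SELECT name, price FROM products WHERE price > (SELECT AVG(price) FROM products)

Execution result:
name | price
Charger | 445.39
Tablet | 373.80
Mouse | 301.40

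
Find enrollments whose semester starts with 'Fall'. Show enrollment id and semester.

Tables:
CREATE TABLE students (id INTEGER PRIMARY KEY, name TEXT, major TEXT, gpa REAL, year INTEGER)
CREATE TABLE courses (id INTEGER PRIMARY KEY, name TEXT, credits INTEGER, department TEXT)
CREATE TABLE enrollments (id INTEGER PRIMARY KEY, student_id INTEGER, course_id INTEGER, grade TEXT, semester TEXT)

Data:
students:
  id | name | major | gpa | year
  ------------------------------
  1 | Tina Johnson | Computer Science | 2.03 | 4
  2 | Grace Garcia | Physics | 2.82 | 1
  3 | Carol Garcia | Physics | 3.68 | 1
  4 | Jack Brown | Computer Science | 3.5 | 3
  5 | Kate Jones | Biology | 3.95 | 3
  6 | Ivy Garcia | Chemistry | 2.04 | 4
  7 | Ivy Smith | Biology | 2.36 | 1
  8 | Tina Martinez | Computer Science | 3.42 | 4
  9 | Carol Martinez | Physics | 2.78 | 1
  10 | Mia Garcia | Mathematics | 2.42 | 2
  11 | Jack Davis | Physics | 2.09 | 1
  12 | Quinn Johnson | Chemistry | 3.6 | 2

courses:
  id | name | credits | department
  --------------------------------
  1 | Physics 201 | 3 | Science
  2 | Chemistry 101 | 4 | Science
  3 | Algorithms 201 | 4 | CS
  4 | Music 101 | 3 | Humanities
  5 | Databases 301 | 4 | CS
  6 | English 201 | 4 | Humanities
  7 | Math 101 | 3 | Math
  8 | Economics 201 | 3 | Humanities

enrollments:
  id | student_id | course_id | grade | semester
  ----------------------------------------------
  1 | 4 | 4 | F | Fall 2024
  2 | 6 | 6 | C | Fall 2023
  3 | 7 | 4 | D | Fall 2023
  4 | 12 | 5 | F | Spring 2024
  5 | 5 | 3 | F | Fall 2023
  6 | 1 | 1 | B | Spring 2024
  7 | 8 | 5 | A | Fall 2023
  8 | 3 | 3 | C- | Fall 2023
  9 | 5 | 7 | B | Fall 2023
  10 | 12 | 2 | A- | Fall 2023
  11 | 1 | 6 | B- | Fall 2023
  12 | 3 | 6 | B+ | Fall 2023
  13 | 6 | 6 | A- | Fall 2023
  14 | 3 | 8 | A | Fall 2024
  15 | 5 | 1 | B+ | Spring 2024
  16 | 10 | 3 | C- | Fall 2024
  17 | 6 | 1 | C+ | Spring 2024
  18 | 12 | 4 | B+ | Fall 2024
SELECT id, semester FROM enrollments WHERE semester LIKE 'Fall%'

Execution result:
id | semester
1 | Fall 2024
2 | Fall 2023
3 | Fall 2023
5 | Fall 2023
7 | Fall 2023
8 | Fall 2023
9 | Fall 2023
10 | Fall 2023
11 | Fall 2023
12 | Fall 2023
13 | Fall 2023
14 | Fall 2024
16 | Fall 2024
18 | Fall 2024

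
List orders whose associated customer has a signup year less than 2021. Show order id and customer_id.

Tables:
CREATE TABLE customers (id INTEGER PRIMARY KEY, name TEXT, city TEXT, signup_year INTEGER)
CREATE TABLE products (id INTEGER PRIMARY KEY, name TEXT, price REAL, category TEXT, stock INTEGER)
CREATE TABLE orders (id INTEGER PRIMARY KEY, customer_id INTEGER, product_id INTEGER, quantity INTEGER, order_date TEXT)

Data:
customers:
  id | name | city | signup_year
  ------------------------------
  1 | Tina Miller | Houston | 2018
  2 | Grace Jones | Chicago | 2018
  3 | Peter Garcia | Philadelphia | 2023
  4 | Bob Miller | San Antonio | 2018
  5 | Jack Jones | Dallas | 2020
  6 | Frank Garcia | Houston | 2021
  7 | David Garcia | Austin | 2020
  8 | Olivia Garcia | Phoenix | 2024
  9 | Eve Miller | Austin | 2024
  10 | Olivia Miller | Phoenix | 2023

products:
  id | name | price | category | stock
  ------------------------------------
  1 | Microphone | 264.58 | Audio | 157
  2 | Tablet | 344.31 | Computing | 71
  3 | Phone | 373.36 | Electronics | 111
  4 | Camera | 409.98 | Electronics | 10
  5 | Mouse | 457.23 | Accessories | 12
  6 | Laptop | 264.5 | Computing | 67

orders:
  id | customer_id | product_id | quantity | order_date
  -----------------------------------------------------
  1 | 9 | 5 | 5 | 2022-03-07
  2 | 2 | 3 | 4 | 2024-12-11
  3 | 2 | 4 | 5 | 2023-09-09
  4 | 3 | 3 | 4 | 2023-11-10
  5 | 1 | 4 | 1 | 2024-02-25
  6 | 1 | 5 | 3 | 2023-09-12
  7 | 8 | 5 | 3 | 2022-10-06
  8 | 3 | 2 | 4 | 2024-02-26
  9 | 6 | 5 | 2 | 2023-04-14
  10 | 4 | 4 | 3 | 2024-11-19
SELECT id, customer_id FROM orders WHERE customer_id IN (SELECT id FROM customers WHERE signup_year < 2021)

Execution result:
id | customer_id
2 | 2
3 | 2
5 | 1
6 | 1
10 | 4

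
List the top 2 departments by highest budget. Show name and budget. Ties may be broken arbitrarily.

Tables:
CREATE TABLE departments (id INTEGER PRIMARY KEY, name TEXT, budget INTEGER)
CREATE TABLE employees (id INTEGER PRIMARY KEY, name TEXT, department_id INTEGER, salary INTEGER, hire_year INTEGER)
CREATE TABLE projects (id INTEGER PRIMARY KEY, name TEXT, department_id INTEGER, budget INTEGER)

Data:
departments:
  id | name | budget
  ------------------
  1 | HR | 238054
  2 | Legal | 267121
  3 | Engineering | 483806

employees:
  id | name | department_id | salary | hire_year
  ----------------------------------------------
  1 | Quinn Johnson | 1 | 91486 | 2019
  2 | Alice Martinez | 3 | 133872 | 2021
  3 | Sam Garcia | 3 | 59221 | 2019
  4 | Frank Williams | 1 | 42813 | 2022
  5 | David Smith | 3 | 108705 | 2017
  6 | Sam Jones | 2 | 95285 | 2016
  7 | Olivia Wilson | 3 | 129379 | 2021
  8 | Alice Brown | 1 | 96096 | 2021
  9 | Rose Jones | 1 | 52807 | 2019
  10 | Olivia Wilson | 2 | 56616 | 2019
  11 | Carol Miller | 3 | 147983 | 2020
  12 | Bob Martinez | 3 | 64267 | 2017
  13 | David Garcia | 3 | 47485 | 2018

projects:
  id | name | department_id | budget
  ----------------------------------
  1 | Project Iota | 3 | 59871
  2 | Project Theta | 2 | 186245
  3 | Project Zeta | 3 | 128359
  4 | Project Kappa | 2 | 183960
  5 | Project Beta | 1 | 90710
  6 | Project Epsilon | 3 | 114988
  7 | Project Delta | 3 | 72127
SELECT name, budget FROM departments ORDER BY budget DESC LIMIT 2

Execution result:
name | budget
Engineering | 483806
Legal | 267121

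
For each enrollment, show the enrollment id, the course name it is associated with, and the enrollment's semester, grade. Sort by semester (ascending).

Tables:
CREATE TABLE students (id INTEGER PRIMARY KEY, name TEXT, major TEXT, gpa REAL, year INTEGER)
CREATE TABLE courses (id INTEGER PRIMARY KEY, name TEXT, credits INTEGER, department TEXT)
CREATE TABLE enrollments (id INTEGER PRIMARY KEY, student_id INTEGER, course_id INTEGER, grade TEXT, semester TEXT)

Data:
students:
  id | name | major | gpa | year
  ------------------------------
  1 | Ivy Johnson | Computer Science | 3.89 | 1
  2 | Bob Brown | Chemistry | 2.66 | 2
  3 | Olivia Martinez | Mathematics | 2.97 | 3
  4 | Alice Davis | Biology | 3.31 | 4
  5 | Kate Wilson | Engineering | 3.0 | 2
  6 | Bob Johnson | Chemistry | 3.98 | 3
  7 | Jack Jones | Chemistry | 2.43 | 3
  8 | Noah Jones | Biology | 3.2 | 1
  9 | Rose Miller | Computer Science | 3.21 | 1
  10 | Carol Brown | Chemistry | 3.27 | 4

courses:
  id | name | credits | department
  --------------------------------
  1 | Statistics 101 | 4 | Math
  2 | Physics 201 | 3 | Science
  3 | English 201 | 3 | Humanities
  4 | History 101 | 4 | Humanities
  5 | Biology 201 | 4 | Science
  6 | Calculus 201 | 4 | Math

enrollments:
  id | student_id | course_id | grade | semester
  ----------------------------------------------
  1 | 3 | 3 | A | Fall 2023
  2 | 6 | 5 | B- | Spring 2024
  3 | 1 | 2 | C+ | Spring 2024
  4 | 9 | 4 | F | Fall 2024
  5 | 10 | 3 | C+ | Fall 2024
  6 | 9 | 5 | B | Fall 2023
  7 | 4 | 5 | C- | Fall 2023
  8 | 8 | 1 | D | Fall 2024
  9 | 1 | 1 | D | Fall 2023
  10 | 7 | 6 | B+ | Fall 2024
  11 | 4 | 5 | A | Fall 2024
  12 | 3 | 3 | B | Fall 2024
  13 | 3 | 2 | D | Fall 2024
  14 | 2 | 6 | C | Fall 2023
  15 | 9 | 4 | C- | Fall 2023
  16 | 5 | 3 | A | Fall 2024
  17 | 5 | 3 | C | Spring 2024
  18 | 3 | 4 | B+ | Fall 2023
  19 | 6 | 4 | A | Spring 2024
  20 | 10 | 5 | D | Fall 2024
SELECT c.id, p.name AS course, c.semester, c.grade FROM enrollments c JOIN courses p ON c.course_id = p.id ORDER BY c.semester ASC

Execution result:
id | course | semester | grade
1 | English 201 | Fall 2023 | A
6 | Biology 201 | Fall 2023 | B
7 | Biology 201 | Fall 2023 | C-
9 | Statistics 101 | Fall 2023 | D
14 | Calculus 201 | Fall 2023 | C
15 | History 101 | Fall 2023 | C-
18 | History 101 | Fall 2023 | B+
4 | History 101 | Fall 2024 | F
5 | English 201 | Fall 2024 | C+
8 | Statistics 101 | Fall 2024 | D
10 | Calculus 201 | Fall 2024 | B+
11 | Biology 201 | Fall 2024 | A
12 | English 201 | Fall 2024 | B
13 | Physics 201 | Fall 2024 | D
16 | English 201 | Fall 2024 | A
20 | Biology 201 | Fall 2024 | D
2 | Biology 201 | Spring 2024 | B-
3 | Physics 201 | Spring 2024 | C+
17 | English 201 | Spring 2024 | C
19 | History 101 | Spring 2024 | A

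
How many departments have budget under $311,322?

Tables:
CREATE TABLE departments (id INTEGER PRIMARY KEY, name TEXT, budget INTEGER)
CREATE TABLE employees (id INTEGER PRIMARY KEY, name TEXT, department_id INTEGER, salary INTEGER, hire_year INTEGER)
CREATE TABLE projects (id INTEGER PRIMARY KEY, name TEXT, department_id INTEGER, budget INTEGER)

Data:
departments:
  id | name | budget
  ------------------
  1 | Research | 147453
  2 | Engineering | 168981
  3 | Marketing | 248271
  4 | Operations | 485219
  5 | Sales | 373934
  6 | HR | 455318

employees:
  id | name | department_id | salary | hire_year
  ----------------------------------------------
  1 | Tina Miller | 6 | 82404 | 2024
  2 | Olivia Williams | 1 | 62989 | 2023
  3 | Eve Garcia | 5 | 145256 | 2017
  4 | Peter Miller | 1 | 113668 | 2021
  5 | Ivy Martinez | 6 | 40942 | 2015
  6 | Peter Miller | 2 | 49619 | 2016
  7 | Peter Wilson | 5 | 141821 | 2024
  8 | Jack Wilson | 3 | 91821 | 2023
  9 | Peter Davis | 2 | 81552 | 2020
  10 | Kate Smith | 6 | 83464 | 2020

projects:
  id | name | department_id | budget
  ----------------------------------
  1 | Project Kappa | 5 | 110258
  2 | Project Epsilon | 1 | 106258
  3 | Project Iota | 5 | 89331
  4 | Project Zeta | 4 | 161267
SELECT COUNT(*) FROM departments WHERE budget < 311322

Execution result:
3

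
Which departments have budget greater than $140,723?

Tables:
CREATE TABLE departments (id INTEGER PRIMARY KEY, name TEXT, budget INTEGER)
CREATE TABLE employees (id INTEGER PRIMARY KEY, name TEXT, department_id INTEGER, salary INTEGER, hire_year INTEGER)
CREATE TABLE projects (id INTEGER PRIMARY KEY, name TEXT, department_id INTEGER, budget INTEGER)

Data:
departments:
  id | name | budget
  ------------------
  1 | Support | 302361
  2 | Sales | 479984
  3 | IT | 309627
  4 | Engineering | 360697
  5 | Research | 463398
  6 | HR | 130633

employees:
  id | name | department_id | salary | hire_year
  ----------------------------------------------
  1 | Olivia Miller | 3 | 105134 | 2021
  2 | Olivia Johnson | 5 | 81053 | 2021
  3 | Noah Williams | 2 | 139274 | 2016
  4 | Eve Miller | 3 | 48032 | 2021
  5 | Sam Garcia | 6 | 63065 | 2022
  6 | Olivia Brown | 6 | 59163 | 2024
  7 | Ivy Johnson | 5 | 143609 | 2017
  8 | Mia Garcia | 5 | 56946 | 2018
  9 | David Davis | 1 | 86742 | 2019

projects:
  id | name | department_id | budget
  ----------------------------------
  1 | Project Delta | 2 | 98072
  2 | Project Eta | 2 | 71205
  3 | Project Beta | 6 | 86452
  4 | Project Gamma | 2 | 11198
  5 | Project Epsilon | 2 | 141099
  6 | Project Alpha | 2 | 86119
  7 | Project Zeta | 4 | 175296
SELECT name, budget FROM departments WHERE budget > 140723

Execution result:
name | budget
Support | 302361
Sales | 479984
IT | 309627
Engineering | 360697
Research | 463398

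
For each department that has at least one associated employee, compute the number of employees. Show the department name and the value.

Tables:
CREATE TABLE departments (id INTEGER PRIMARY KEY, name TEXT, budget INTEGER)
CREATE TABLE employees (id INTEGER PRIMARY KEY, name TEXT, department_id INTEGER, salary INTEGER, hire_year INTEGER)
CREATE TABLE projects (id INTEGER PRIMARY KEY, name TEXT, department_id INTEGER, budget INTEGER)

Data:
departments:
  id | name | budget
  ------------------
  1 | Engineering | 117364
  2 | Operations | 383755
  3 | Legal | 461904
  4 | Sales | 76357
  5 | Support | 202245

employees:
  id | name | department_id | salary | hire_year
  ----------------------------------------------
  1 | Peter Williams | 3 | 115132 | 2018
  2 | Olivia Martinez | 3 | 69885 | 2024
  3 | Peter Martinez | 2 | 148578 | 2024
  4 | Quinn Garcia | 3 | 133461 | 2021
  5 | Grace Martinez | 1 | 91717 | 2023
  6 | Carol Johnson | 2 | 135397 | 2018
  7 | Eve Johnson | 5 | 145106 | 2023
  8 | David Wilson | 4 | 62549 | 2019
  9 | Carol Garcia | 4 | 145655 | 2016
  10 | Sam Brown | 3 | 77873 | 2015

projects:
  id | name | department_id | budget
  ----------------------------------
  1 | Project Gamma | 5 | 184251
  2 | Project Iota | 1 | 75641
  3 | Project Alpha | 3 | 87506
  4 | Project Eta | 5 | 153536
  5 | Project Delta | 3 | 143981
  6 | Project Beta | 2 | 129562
SELECT p.name, COUNT(*) AS n FROM employees c JOIN departments p ON c.department_id = p.id GROUP BY p.id, p.name

Execution result:
name | n
Engineering | 1
Operations | 2
Legal | 4
Sales | 2
Support | 1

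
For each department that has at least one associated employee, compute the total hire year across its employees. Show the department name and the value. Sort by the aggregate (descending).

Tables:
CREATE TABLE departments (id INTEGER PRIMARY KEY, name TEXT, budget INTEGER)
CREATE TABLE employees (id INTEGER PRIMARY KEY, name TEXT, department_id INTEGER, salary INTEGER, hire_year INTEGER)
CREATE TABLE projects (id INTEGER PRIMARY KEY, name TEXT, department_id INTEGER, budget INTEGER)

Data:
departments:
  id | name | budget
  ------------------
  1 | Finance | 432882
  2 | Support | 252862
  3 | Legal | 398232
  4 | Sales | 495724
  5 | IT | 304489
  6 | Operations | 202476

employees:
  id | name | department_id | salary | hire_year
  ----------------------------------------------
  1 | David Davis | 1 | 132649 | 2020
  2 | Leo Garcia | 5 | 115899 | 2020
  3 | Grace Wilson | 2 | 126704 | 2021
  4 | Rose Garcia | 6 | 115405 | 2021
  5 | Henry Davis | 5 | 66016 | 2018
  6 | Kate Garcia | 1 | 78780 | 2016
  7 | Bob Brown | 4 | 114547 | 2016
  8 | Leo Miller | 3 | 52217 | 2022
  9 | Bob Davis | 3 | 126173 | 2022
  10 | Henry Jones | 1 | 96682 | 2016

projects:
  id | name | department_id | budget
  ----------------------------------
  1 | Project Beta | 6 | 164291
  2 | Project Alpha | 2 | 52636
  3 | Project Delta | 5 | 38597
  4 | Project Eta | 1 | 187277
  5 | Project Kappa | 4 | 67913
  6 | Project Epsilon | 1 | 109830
SELECT p.name, SUM(c.hire_year) AS sum_hire_year FROM employees c JOIN departments p ON c.department_id = p.id GROUP BY p.id, p.name ORDER BY sum_hire_year DESC

Execution result:
name | sum_hire_year
Finance | 6052
Legal | 4044
IT | 4038
Support | 2021
Operations | 2021
Sales | 2016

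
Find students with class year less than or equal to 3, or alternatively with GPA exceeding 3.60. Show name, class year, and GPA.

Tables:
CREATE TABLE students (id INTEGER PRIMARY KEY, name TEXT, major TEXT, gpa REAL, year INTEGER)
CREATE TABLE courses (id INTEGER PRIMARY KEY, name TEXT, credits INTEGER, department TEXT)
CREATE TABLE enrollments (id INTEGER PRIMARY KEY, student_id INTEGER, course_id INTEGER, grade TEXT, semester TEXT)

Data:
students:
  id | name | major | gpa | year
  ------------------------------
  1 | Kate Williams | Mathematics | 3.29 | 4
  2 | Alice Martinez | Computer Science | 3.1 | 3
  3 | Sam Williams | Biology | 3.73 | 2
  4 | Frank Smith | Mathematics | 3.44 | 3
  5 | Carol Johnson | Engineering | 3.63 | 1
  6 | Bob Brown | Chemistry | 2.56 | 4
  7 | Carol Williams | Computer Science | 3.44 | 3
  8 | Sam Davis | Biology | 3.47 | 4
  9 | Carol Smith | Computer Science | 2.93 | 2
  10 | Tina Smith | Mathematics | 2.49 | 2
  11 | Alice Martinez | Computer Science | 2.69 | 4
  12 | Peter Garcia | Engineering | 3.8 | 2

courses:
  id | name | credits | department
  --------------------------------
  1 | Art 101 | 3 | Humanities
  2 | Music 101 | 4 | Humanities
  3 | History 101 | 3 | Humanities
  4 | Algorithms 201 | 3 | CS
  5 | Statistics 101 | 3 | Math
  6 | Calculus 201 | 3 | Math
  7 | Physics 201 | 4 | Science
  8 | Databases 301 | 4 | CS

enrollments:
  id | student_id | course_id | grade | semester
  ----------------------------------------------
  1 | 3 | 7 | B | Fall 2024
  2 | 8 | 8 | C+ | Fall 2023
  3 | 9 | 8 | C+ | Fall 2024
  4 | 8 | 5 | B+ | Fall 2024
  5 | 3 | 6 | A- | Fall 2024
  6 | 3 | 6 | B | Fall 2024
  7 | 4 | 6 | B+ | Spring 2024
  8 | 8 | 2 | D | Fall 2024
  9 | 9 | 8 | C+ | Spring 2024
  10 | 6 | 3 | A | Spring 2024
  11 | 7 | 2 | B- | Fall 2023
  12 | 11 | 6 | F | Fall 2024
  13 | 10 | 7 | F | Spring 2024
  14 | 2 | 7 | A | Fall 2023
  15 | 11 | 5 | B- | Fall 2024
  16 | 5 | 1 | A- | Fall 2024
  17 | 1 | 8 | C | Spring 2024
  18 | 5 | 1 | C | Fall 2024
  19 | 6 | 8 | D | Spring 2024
SELECT name, year, gpa FROM students WHERE year <= 3 OR gpa > 3.6

Execution result:
name | year | gpa
Alice Martinez | 3 | 3.10
Sam Williams | 2 | 3.73
Frank Smith | 3 | 3.44
Carol Johnson | 1 | 3.63
Carol Williams | 3 | 3.44
Carol Smith | 2 | 2.93
Tina Smith | 2 | 2.49
Peter Garcia | 2 | 3.80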